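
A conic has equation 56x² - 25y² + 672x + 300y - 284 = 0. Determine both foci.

Group: 56(x² + 12x) -25(y² - 12y) = 284
Completing the square gives 56(x + 6)² -25(y - 6)² = 284 + 2016 - 900 = 1400.
Divide by 1400: (x + 6)²/25 - (y - 6)²/56 = 1
Hyperbola, center (-6, 6), transverse axis horizontal; a² = 25, b² = 56.
c² = a² + b² = 25 + 56 = 81, so c = 9.
Foci lie on the horizontal axis through the center: (h ± c, k).

(-15, 6) and (3, 6)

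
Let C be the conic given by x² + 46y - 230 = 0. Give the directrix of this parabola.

Only x is squared. Complete the square in x: x² = -46(y - 5).
Vertex (0, 5); 4p = -46 so p = -23/2. Opens down.
Directrix is the horizontal line y = k − p = 5 − (-23/2) = 33/2.

y = 33/2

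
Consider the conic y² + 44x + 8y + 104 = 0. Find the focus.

Only y is squared. Complete the square in y: (y + 4)² = -44(x + 2).
Vertex (-2, -4); 4p = -44 so p = -11. Opens left.
Focus is p units from the vertex along the axis: (h + p, k).

(-13, -4)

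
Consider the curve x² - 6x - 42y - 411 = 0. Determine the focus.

Only x is squared. Complete the square in x: (x - 3)² = 42(y + 10).
Vertex (3, -10); 4p = 42 so p = 21/2. Opens up.
Focus is p units from the vertex along the axis: (h, k + p).

(3, 1/2)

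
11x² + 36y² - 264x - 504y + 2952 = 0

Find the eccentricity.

e = 5/6

Rearranging, 11(x² - 24x) + 36(y² - 14y) = -2952.
Complete the square in x and y: 11(x - 12)² + 36(y - 7)² = -2952 + 1584 + 1764 = 396
Divide by 396: (x - 12)²/36 + (y - 7)²/11 = 1
Ellipse, center (12, 7), major axis horizontal; a² = 36, b² = 11.
c² = a² - b² = 25, so c = 5.
e = c/a = 5/6.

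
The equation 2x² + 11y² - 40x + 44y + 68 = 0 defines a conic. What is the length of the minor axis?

8

Rearranging, 2(x² - 20x) + 11(y² + 4y) = -68.
Complete the square in x and y: 2(x - 10)² + 11(y + 2)² = -68 + 200 + 44 = 176
Dividing both sides by 176: (x - 10)²/88 + (y + 2)²/16 = 1
Ellipse, center (10, -2), major axis horizontal; a² = 88, b² = 16.
b² = 16 so b = 4; the minor axis has length 2b = 8.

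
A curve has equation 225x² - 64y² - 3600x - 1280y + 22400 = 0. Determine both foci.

Rearranging, 225(x² - 16x) -64(y² + 20y) = -22400.
Complete the square: 225(x - 8)² -64(y + 10)² = -22400 + 14400 - 6400 = -14400
Divide through by -14400 to get (y + 10)²/225 - (x - 8)²/64 = 1.
Hyperbola, center (8, -10), transverse axis vertical; a² = 225, b² = 64.
c² = a² + b² = 225 + 64 = 289, so c = 17.
Foci lie on the vertical axis through the center: (h, k ± c).

(8, -27) and (8, 7)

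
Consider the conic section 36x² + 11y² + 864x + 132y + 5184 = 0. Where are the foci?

36(x² + 24x) + 11(y² + 12y) = -5184
Complete the square: 36(x + 12)² + 11(y + 6)² = -5184 + 5184 + 396 = 396
Dividing both sides by 396: (x + 12)²/11 + (y + 6)²/36 = 1
Ellipse, center (-12, -6), major axis vertical; a² = 36, b² = 11.
c² = a² - b² = 36 - 11 = 25, so c = 5.
Foci lie on the vertical axis through the center: (h, k ± c).

(-12, -11) and (-12, -1)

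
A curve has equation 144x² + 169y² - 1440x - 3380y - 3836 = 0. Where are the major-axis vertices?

Collect terms: 144(x² - 10x) + 169(y² - 20y) = 3836
144(x - 5)² + 169(y - 10)² = 3836 + 3600 + 16900 = 24336
Divide by 24336: (x - 5)²/169 + (y - 10)²/144 = 1
Ellipse, center (5, 10), major axis horizontal; a² = 169, b² = 144.
a = 13. Vertices at (h ± a, k).

(-8, 10) and (18, 10)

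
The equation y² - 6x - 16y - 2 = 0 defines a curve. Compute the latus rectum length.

Only y is squared. Complete the square in y: (y - 8)² = 6(x + 11).
Vertex (-11, 8); 4p = 6 so p = 3/2. Opens right.
Latus rectum length = |4p| = 6.

6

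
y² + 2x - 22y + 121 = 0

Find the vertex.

(0, 11)

Only y is squared. Complete the square in y: (y - 11)² = -2x.
Vertex (0, 11); 4p = -2 so p = -1/2. Opens left.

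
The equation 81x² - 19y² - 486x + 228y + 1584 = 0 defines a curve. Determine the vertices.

(3, -3) and (3, 15)

Rearranging, 81(x² - 6x) -19(y² - 12y) = -1584.
Complete the square: 81(x - 3)² -19(y - 6)² = -1584 + 729 - 684 = -1539
Divide by -1539: (y - 6)²/81 - (x - 3)²/19 = 1
Hyperbola, center (3, 6), transverse axis vertical; a² = 81, b² = 19.
a = 9. Vertices at (h, k ± a).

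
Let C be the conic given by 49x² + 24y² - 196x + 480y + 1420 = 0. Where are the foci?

Collect terms: 49(x² - 4x) + 24(y² + 20y) = -1420
Complete the square: 49(x - 2)² + 24(y + 10)² = -1420 + 196 + 2400 = 1176
Dividing both sides by 1176: (x - 2)²/24 + (y + 10)²/49 = 1
Ellipse, center (2, -10), major axis vertical; a² = 49, b² = 24.
c² = a² - b² = 49 - 24 = 25, so c = 5.
Foci lie on the vertical axis through the center: (h, k ± c).

(2, -15) and (2, -5)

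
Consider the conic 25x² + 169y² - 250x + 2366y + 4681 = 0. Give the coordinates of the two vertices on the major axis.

25(x² - 10x) + 169(y² + 14y) = -4681
Complete the square: 25(x - 5)² + 169(y + 7)² = -4681 + 625 + 8281 = 4225
Divide through by 4225 to get (x - 5)²/169 + (y + 7)²/25 = 1.
Ellipse, center (5, -7), major axis horizontal; a² = 169, b² = 25.
a = 13. Vertices at (h ± a, k).

(-8, -7) and (18, -7)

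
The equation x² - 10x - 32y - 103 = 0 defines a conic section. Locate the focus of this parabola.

(5, 4)

Only x is squared. Complete the square in x: (x - 5)² = 32(y + 4).
Vertex (5, -4); 4p = 32 so p = 8. Opens up.
Focus is p units from the vertex along the axis: (h, k + p).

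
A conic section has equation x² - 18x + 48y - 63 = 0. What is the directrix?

y = 15

Only x is squared. Complete the square in x: (x - 9)² = -48(y - 3).
Vertex (9, 3); 4p = -48 so p = -12. Opens down.
Directrix is the horizontal line y = k − p = 3 − (-12) = 15.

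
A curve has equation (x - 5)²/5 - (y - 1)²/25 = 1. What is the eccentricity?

e = √6

Center (5, 1). The positive term is the x-term, so the transverse axis is horizontal; a² = 5, b² = 25.
c² = a² + b² = 30, so c = √30.
e = c/a = √30/√5 = √6.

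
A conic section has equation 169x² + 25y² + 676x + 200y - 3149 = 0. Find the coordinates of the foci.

(-2, -16) and (-2, 8)

Rearranging, 169(x² + 4x) + 25(y² + 8y) = 3149.
Complete the square: 169(x + 2)² + 25(y + 4)² = 3149 + 676 + 400 = 4225
Divide by 4225: (x + 2)²/25 + (y + 4)²/169 = 1
Ellipse, center (-2, -4), major axis vertical; a² = 169, b² = 25.
c² = a² - b² = 169 - 25 = 144, so c = 12.
Foci lie on the vertical axis through the center: (h, k ± c).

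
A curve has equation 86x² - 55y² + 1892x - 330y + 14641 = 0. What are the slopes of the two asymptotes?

√4730/55 and -√4730/55

Group: 86(x² + 22x) -55(y² + 6y) = -14641
Complete the square: 86(x + 11)² -55(y + 3)² = -14641 + 10406 - 495 = -4730
Divide through by -4730 to get (y + 3)²/86 - (x + 11)²/55 = 1.
Hyperbola, center (-11, -3), transverse axis vertical; a² = 86, b² = 55.
For a vertical hyperbola the asymptotes have slope ±a/b.
Here that is ±√86/√55 = ±√4730/55.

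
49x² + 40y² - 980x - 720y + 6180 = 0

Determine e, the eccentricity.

Collect terms: 49(x² - 20x) + 40(y² - 18y) = -6180
Completing the square gives 49(x - 10)² + 40(y - 9)² = -6180 + 4900 + 3240 = 1960.
Divide by 1960: (x - 10)²/40 + (y - 9)²/49 = 1
Ellipse, center (10, 9), major axis vertical; a² = 49, b² = 40.
c² = a² - b² = 9, so c = 3.
e = c/a = 3/7.

e = 3/7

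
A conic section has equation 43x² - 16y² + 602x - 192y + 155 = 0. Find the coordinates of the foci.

(-7 - √118, -6) and (-7 + √118, -6)

Group the x- and y-terms: 43(x² + 14x) -16(y² + 12y) = -155
Completing the square gives 43(x + 7)² -16(y + 6)² = -155 + 2107 - 576 = 1376.
Divide by 1376: (x + 7)²/32 - (y + 6)²/86 = 1
Hyperbola, center (-7, -6), transverse axis horizontal; a² = 32, b² = 86.
c² = a² + b² = 32 + 86 = 118, so c = √118.
Foci lie on the horizontal axis through the center: (h ± c, k).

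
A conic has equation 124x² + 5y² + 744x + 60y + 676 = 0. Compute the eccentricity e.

e = √3689/62

Group the x- and y-terms: 124(x² + 6x) + 5(y² + 12y) = -676
Completing the square gives 124(x + 3)² + 5(y + 6)² = -676 + 1116 + 180 = 620.
Divide through by 620 to get (x + 3)²/5 + (y + 6)²/124 = 1.
Ellipse, center (-3, -6), major axis vertical; a² = 124, b² = 5.
c² = a² - b² = 119, so c = √119.
e = c/a = √119/2√31 = √3689/62.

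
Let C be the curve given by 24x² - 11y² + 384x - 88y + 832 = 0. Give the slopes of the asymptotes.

Group: 24(x² + 16x) -11(y² + 8y) = -832
Complete the square: 24(x + 8)² -11(y + 4)² = -832 + 1536 - 176 = 528
Divide by 528: (x + 8)²/22 - (y + 4)²/48 = 1
Hyperbola, center (-8, -4), transverse axis horizontal; a² = 22, b² = 48.
For a horizontal hyperbola the asymptotes have slope ±b/a.
Here that is ±4√3/√22 = ±2√66/11.

2√66/11 and -2√66/11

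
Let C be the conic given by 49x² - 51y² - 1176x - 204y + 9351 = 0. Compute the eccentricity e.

Collect terms: 49(x² - 24x) -51(y² + 4y) = -9351
Complete the square: 49(x - 12)² -51(y + 2)² = -9351 + 7056 - 204 = -2499
Divide by -2499: (y + 2)²/49 - (x - 12)²/51 = 1
Hyperbola, center (12, -2), transverse axis vertical; a² = 49, b² = 51.
c² = a² + b² = 100, so c = 10.
e = c/a = 10/7.

e = 10/7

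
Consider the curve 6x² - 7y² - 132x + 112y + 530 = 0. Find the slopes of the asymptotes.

√42/7 and -√42/7

Group: 6(x² - 22x) -7(y² - 16y) = -530
Completing the square gives 6(x - 11)² -7(y - 8)² = -530 + 726 - 448 = -252.
Dividing both sides by -252: (y - 8)²/36 - (x - 11)²/42 = 1
Hyperbola, center (11, 8), transverse axis vertical; a² = 36, b² = 42.
For a vertical hyperbola the asymptotes have slope ±a/b.
Here that is ±6/√42 = ±√42/7.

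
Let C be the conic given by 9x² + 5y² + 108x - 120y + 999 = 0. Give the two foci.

(-6, 10) and (-6, 14)

Rearranging, 9(x² + 12x) + 5(y² - 24y) = -999.
Complete the square in x and y: 9(x + 6)² + 5(y - 12)² = -999 + 324 + 720 = 45
Dividing both sides by 45: (x + 6)²/5 + (y - 12)²/9 = 1
Ellipse, center (-6, 12), major axis vertical; a² = 9, b² = 5.
c² = a² - b² = 9 - 5 = 4, so c = 2.
Foci lie on the vertical axis through the center: (h, k ± c).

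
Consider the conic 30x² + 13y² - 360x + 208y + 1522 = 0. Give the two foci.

Group: 30(x² - 12x) + 13(y² + 16y) = -1522
Complete the square: 30(x - 6)² + 13(y + 8)² = -1522 + 1080 + 832 = 390
Dividing both sides by 390: (x - 6)²/13 + (y + 8)²/30 = 1
Ellipse, center (6, -8), major axis vertical; a² = 30, b² = 13.
c² = a² - b² = 30 - 13 = 17, so c = √17.
Foci lie on the vertical axis through the center: (h, k ± c).

(6, -8 - √17) and (6, -8 + √17)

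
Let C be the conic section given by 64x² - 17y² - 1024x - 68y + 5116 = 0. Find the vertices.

Group: 64(x² - 16x) -17(y² + 4y) = -5116
Completing the square gives 64(x - 8)² -17(y + 2)² = -5116 + 4096 - 68 = -1088.
Divide by -1088: (y + 2)²/64 - (x - 8)²/17 = 1
Hyperbola, center (8, -2), transverse axis vertical; a² = 64, b² = 17.
a = 8. Vertices at (h, k ± a).

(8, -10) and (8, 6)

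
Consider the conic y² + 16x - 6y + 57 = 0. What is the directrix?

x = 1

Only y is squared. Complete the square in y: (y - 3)² = -16(x + 3).
Vertex (-3, 3); 4p = -16 so p = -4. Opens left.
Directrix is the vertical line x = h − p = -3 − (-4) = 1.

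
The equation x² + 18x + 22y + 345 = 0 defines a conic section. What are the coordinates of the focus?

(-9, -35/2)

Only x is squared. Complete the square in x: (x + 9)² = -22(y + 12).
Vertex (-9, -12); 4p = -22 so p = -11/2. Opens down.
Focus is p units from the vertex along the axis: (h, k + p).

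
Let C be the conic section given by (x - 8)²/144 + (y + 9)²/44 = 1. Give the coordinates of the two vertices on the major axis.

Center (8, -9). The larger denominator 144 sits under the x-term, so the major axis is horizontal; a² = 144, b² = 44.
a = 12. Vertices at (h ± a, k).

(-4, -9) and (20, -9)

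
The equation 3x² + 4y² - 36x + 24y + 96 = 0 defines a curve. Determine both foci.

(4, -3) and (8, -3)

3(x² - 12x) + 4(y² + 6y) = -96
Completing the square gives 3(x - 6)² + 4(y + 3)² = -96 + 108 + 36 = 48.
Divide by 48: (x - 6)²/16 + (y + 3)²/12 = 1
Ellipse, center (6, -3), major axis horizontal; a² = 16, b² = 12.
c² = a² - b² = 16 - 12 = 4, so c = 2.
Foci lie on the horizontal axis through the center: (h ± c, k).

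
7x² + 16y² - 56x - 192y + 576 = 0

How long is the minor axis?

Collect terms: 7(x² - 8x) + 16(y² - 12y) = -576
Completing the square gives 7(x - 4)² + 16(y - 6)² = -576 + 112 + 576 = 112.
Divide by 112: (x - 4)²/16 + (y - 6)²/7 = 1
Ellipse, center (4, 6), major axis horizontal; a² = 16, b² = 7.
b² = 7 so b = √7; the minor axis has length 2b = 2√7.

2√7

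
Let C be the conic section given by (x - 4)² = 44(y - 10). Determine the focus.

Vertex (4, 10); 4p = 44 so p = 11. Opens up.
Focus is p units from the vertex along the axis: (h, k + p).

(4, 21)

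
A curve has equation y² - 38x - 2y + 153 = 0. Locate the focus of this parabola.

Only y is squared. Complete the square in y: (y - 1)² = 38(x - 4).
Vertex (4, 1); 4p = 38 so p = 19/2. Opens right.
Focus is p units from the vertex along the axis: (h + p, k).

(27/2, 1)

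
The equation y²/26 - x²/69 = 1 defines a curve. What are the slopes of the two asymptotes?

√1794/69 and -√1794/69

Center (0, 0). The positive term is the y-term, so the transverse axis is vertical; a² = 26, b² = 69.
For a vertical hyperbola the asymptotes have slope ±a/b.
Here that is ±√26/√69 = ±√1794/69.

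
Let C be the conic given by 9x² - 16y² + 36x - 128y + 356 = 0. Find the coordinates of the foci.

9(x² + 4x) -16(y² + 8y) = -356
9(x + 2)² -16(y + 4)² = -356 + 36 - 256 = -576
Dividing both sides by -576: (y + 4)²/36 - (x + 2)²/64 = 1
Hyperbola, center (-2, -4), transverse axis vertical; a² = 36, b² = 64.
c² = a² + b² = 36 + 64 = 100, so c = 10.
Foci lie on the vertical axis through the center: (h, k ± c).

(-2, -14) and (-2, 6)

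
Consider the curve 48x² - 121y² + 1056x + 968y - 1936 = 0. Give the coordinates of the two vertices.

(-22, 4) and (0, 4)

Group: 48(x² + 22x) -121(y² - 8y) = 1936
48(x + 11)² -121(y - 4)² = 1936 + 5808 - 1936 = 5808
Divide by 5808: (x + 11)²/121 - (y - 4)²/48 = 1
Hyperbola, center (-11, 4), transverse axis horizontal; a² = 121, b² = 48.
a = 11. Vertices at (h ± a, k).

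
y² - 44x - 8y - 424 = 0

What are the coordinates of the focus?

(1, 4)

Only y is squared. Complete the square in y: (y - 4)² = 44(x + 10).
Vertex (-10, 4); 4p = 44 so p = 11. Opens right.
Focus is p units from the vertex along the axis: (h + p, k).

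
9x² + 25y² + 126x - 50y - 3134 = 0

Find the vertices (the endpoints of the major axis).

Rearranging, 9(x² + 14x) + 25(y² - 2y) = 3134.
Complete the square: 9(x + 7)² + 25(y - 1)² = 3134 + 441 + 25 = 3600
Divide through by 3600 to get (x + 7)²/400 + (y - 1)²/144 = 1.
Ellipse, center (-7, 1), major axis horizontal; a² = 400, b² = 144.
a = 20. Vertices at (h ± a, k).

(-27, 1) and (13, 1)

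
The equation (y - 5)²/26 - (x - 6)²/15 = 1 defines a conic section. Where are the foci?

(6, 5 - √41) and (6, 5 + √41)

Center (6, 5). The positive term is the y-term, so the transverse axis is vertical; a² = 26, b² = 15.
c² = a² + b² = 26 + 15 = 41, so c = √41.
Foci lie on the vertical axis through the center: (h, k ± c).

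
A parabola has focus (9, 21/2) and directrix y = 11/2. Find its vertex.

(9, 8)

The vertex is the midpoint between the focus and the directrix along the axis of symmetry.
Axis is vertical (directrix is horizontal). Vertex y-coordinate = (21/2 + 11/2)/2 = 8; x-coordinate = 9.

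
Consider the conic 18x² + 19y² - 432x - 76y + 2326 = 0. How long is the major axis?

2√19

Group the x- and y-terms: 18(x² - 24x) + 19(y² - 4y) = -2326
Complete the square in x and y: 18(x - 12)² + 19(y - 2)² = -2326 + 2592 + 76 = 342
Divide through by 342 to get (x - 12)²/19 + (y - 2)²/18 = 1.
Ellipse, center (12, 2), major axis horizontal; a² = 19, b² = 18.
a² = 19 so a = √19; the major axis has length 2a = 2√19.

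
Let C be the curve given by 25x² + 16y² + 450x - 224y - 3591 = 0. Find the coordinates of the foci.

Group: 25(x² + 18x) + 16(y² - 14y) = 3591
Completing the square gives 25(x + 9)² + 16(y - 7)² = 3591 + 2025 + 784 = 6400.
Divide through by 6400 to get (x + 9)²/256 + (y - 7)²/400 = 1.
Ellipse, center (-9, 7), major axis vertical; a² = 400, b² = 256.
c² = a² - b² = 400 - 256 = 144, so c = 12.
Foci lie on the vertical axis through the center: (h, k ± c).

(-9, -5) and (-9, 19)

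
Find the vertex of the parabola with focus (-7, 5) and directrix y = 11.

The vertex is the midpoint between the focus and the directrix along the axis of symmetry.
Axis is vertical (directrix is horizontal). Vertex y-coordinate = (5 + 11)/2 = 8; x-coordinate = -7.

(-7, 8)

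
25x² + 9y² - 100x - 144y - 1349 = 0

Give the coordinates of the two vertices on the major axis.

(2, -7) and (2, 23)

Collect terms: 25(x² - 4x) + 9(y² - 16y) = 1349
25(x - 2)² + 9(y - 8)² = 1349 + 100 + 576 = 2025
Dividing both sides by 2025: (x - 2)²/81 + (y - 8)²/225 = 1
Ellipse, center (2, 8), major axis vertical; a² = 225, b² = 81.
a = 15. Vertices at (h, k ± a).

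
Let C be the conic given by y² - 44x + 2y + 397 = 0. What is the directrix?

x = -2

Only y is squared. Complete the square in y: (y + 1)² = 44(x - 9).
Vertex (9, -1); 4p = 44 so p = 11. Opens right.
Directrix is the vertical line x = h − p = 9 − (11) = -2.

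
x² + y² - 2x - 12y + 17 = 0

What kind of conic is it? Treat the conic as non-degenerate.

circle

No xy term. Coefficients of x² and y² are A = 1, C = 1.
A = C (same sign) ⇒ circle.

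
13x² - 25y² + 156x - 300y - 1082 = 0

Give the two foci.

(-6 - 2√19, -6) and (-6 + 2√19, -6)

Group the x- and y-terms: 13(x² + 12x) -25(y² + 12y) = 1082
Complete the square in x and y: 13(x + 6)² -25(y + 6)² = 1082 + 468 - 900 = 650
Divide through by 650 to get (x + 6)²/50 - (y + 6)²/26 = 1.
Hyperbola, center (-6, -6), transverse axis horizontal; a² = 50, b² = 26.
c² = a² + b² = 50 + 26 = 76, so c = 2√19.
Foci lie on the horizontal axis through the center: (h ± c, k).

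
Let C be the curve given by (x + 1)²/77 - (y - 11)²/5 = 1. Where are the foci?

(-1 - √82, 11) and (-1 + √82, 11)

Center (-1, 11). The positive term is the x-term, so the transverse axis is horizontal; a² = 77, b² = 5.
c² = a² + b² = 77 + 5 = 82, so c = √82.
Foci lie on the horizontal axis through the center: (h ± c, k).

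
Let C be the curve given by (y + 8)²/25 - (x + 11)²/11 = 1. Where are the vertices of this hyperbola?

Center (-11, -8). The positive term is the y-term, so the transverse axis is vertical; a² = 25, b² = 11.
a = 5. Vertices at (h, k ± a).

(-11, -13) and (-11, -3)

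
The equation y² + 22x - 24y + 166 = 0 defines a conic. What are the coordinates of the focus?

(-13/2, 12)

Only y is squared. Complete the square in y: (y - 12)² = -22(x + 1).
Vertex (-1, 12); 4p = -22 so p = -11/2. Opens left.
Focus is p units from the vertex along the axis: (h + p, k).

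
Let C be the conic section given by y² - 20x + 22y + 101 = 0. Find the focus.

Only y is squared. Complete the square in y: (y + 11)² = 20(x + 1).
Vertex (-1, -11); 4p = 20 so p = 5. Opens right.
Focus is p units from the vertex along the axis: (h + p, k).

(4, -11)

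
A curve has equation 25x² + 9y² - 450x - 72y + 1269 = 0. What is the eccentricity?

Group the x- and y-terms: 25(x² - 18x) + 9(y² - 8y) = -1269
Completing the square gives 25(x - 9)² + 9(y - 4)² = -1269 + 2025 + 144 = 900.
Dividing both sides by 900: (x - 9)²/36 + (y - 4)²/100 = 1
Ellipse, center (9, 4), major axis vertical; a² = 100, b² = 36.
c² = a² - b² = 64, so c = 8.
e = c/a = 8/10 = 4/5.

e = 4/5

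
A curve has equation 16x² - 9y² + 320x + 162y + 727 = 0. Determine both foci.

(-15, 9) and (-5, 9)

Collect terms: 16(x² + 20x) -9(y² - 18y) = -727
16(x + 10)² -9(y - 9)² = -727 + 1600 - 729 = 144
Divide through by 144 to get (x + 10)²/9 - (y - 9)²/16 = 1.
Hyperbola, center (-10, 9), transverse axis horizontal; a² = 9, b² = 16.
c² = a² + b² = 9 + 16 = 25, so c = 5.
Foci lie on the horizontal axis through the center: (h ± c, k).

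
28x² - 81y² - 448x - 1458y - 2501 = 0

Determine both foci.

Group the x- and y-terms: 28(x² - 16x) -81(y² + 18y) = 2501
Complete the square in x and y: 28(x - 8)² -81(y + 9)² = 2501 + 1792 - 6561 = -2268
Dividing both sides by -2268: (y + 9)²/28 - (x - 8)²/81 = 1
Hyperbola, center (8, -9), transverse axis vertical; a² = 28, b² = 81.
c² = a² + b² = 28 + 81 = 109, so c = √109.
Foci lie on the vertical axis through the center: (h, k ± c).

(8, -9 - √109) and (8, -9 + √109)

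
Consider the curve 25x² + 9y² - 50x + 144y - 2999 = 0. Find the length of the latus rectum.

72/5

Collect terms: 25(x² - 2x) + 9(y² + 16y) = 2999
Complete the square in x and y: 25(x - 1)² + 9(y + 8)² = 2999 + 25 + 576 = 3600
Divide through by 3600 to get (x - 1)²/144 + (y + 8)²/400 = 1.
Ellipse, center (1, -8), major axis vertical; a² = 400, b² = 144.
Latus rectum length = 2b²/a = 2·144/20 = 72/5.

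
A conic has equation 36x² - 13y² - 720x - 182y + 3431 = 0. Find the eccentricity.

e = 7/6

36(x² - 20x) -13(y² + 14y) = -3431
Completing the square gives 36(x - 10)² -13(y + 7)² = -3431 + 3600 - 637 = -468.
Dividing both sides by -468: (y + 7)²/36 - (x - 10)²/13 = 1
Hyperbola, center (10, -7), transverse axis vertical; a² = 36, b² = 13.
c² = a² + b² = 49, so c = 7.
e = c/a = 7/6.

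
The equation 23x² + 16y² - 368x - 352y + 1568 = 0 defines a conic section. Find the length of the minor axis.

8√5

Collect terms: 23(x² - 16x) + 16(y² - 22y) = -1568
23(x - 8)² + 16(y - 11)² = -1568 + 1472 + 1936 = 1840
Dividing both sides by 1840: (x - 8)²/80 + (y - 11)²/115 = 1
Ellipse, center (8, 11), major axis vertical; a² = 115, b² = 80.
b² = 80 so b = 4√5; the minor axis has length 2b = 8√5.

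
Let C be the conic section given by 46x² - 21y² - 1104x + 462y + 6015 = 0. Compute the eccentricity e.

e = √3082/46

Rearranging, 46(x² - 24x) -21(y² - 22y) = -6015.
46(x - 12)² -21(y - 11)² = -6015 + 6624 - 2541 = -1932
Divide by -1932: (y - 11)²/92 - (x - 12)²/42 = 1
Hyperbola, center (12, 11), transverse axis vertical; a² = 92, b² = 42.
c² = a² + b² = 134, so c = √134.
e = c/a = √134/2√23 = √3082/46.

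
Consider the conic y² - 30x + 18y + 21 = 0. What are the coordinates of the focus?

Only y is squared. Complete the square in y: (y + 9)² = 30(x + 2).
Vertex (-2, -9); 4p = 30 so p = 15/2. Opens right.
Focus is p units from the vertex along the axis: (h + p, k).

(11/2, -9)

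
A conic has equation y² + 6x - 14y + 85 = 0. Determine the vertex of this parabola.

Only y is squared. Complete the square in y: (y - 7)² = -6(x + 6).
Vertex (-6, 7); 4p = -6 so p = -3/2. Opens left.

(-6, 7)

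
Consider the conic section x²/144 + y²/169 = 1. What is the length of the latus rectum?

288/13

Center (0, 0). The larger denominator 169 sits under the y-term, so the major axis is vertical; a² = 169, b² = 144.
Latus rectum length = 2b²/a = 2·144/13 = 288/13.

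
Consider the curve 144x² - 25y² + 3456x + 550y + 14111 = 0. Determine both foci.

Collect terms: 144(x² + 24x) -25(y² - 22y) = -14111
Complete the square: 144(x + 12)² -25(y - 11)² = -14111 + 20736 - 3025 = 3600
Divide by 3600: (x + 12)²/25 - (y - 11)²/144 = 1
Hyperbola, center (-12, 11), transverse axis horizontal; a² = 25, b² = 144.
c² = a² + b² = 25 + 144 = 169, so c = 13.
Foci lie on the horizontal axis through the center: (h ± c, k).

(-25, 11) and (1, 11)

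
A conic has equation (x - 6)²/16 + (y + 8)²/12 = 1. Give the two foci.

(4, -8) and (8, -8)

Center (6, -8). The larger denominator 16 sits under the x-term, so the major axis is horizontal; a² = 16, b² = 12.
c² = a² - b² = 16 - 12 = 4, so c = 2.
Foci lie on the horizontal axis through the center: (h ± c, k).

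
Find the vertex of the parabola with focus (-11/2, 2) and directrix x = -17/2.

The vertex is the midpoint between the focus and the directrix along the axis of symmetry.
Axis is horizontal (directrix is vertical). Vertex x-coordinate = (-11/2 + (-17/2))/2 = -7; y-coordinate = 2.

(-7, 2)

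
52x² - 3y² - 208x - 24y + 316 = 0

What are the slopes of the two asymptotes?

Group the x- and y-terms: 52(x² - 4x) -3(y² + 8y) = -316
Completing the square gives 52(x - 2)² -3(y + 4)² = -316 + 208 - 48 = -156.
Divide through by -156 to get (y + 4)²/52 - (x - 2)²/3 = 1.
Hyperbola, center (2, -4), transverse axis vertical; a² = 52, b² = 3.
For a vertical hyperbola the asymptotes have slope ±a/b.
Here that is ±2√13/√3 = ±2√39/3.

2√39/3 and -2√39/3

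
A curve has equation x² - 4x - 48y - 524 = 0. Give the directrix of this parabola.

Only x is squared. Complete the square in x: (x - 2)² = 48(y + 11).
Vertex (2, -11); 4p = 48 so p = 12. Opens up.
Directrix is the horizontal line y = k − p = -11 − (12) = -23.

y = -23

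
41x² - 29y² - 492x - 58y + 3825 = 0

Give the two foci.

(6, -1 - 2√35) and (6, -1 + 2√35)

Group the x- and y-terms: 41(x² - 12x) -29(y² + 2y) = -3825
Completing the square gives 41(x - 6)² -29(y + 1)² = -3825 + 1476 - 29 = -2378.
Dividing both sides by -2378: (y + 1)²/82 - (x - 6)²/58 = 1
Hyperbola, center (6, -1), transverse axis vertical; a² = 82, b² = 58.
c² = a² + b² = 82 + 58 = 140, so c = 2√35.
Foci lie on the vertical axis through the center: (h, k ± c).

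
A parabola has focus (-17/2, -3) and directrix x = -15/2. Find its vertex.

The vertex is the midpoint between the focus and the directrix along the axis of symmetry.
Axis is horizontal (directrix is vertical). Vertex x-coordinate = (-17/2 + (-15/2))/2 = -8; y-coordinate = -3.

(-8, -3)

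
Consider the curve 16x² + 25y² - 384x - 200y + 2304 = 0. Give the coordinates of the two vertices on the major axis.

(7, 4) and (17, 4)

Rearranging, 16(x² - 24x) + 25(y² - 8y) = -2304.
Complete the square: 16(x - 12)² + 25(y - 4)² = -2304 + 2304 + 400 = 400
Divide by 400: (x - 12)²/25 + (y - 4)²/16 = 1
Ellipse, center (12, 4), major axis horizontal; a² = 25, b² = 16.
a = 5. Vertices at (h ± a, k).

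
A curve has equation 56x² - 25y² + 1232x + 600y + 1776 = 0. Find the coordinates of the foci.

(-20, 12) and (-2, 12)

Rearranging, 56(x² + 22x) -25(y² - 24y) = -1776.
Complete the square in x and y: 56(x + 11)² -25(y - 12)² = -1776 + 6776 - 3600 = 1400
Divide through by 1400 to get (x + 11)²/25 - (y - 12)²/56 = 1.
Hyperbola, center (-11, 12), transverse axis horizontal; a² = 25, b² = 56.
c² = a² + b² = 25 + 56 = 81, so c = 9.
Foci lie on the horizontal axis through the center: (h ± c, k).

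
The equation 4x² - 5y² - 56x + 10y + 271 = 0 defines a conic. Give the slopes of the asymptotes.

Collect terms: 4(x² - 14x) -5(y² - 2y) = -271
Completing the square gives 4(x - 7)² -5(y - 1)² = -271 + 196 - 5 = -80.
Divide by -80: (y - 1)²/16 - (x - 7)²/20 = 1
Hyperbola, center (7, 1), transverse axis vertical; a² = 16, b² = 20.
For a vertical hyperbola the asymptotes have slope ±a/b.
Here that is ±4/2√5 = ±2√5/5.

2√5/5 and -2√5/5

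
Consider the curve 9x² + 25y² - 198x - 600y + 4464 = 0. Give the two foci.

(7, 12) and (15, 12)

Group: 9(x² - 22x) + 25(y² - 24y) = -4464
Complete the square: 9(x - 11)² + 25(y - 12)² = -4464 + 1089 + 3600 = 225
Dividing both sides by 225: (x - 11)²/25 + (y - 12)²/9 = 1
Ellipse, center (11, 12), major axis horizontal; a² = 25, b² = 9.
c² = a² - b² = 25 - 9 = 16, so c = 4.
Foci lie on the horizontal axis through the center: (h ± c, k).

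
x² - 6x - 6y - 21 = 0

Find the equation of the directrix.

y = -13/2

Only x is squared. Complete the square in x: (x - 3)² = 6(y + 5).
Vertex (3, -5); 4p = 6 so p = 3/2. Opens up.
Directrix is the horizontal line y = k − p = -5 − (3/2) = -13/2.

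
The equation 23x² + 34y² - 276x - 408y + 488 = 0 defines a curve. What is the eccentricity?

e = √374/34

23(x² - 12x) + 34(y² - 12y) = -488
Complete the square: 23(x - 6)² + 34(y - 6)² = -488 + 828 + 1224 = 1564
Divide by 1564: (x - 6)²/68 + (y - 6)²/46 = 1
Ellipse, center (6, 6), major axis horizontal; a² = 68, b² = 46.
c² = a² - b² = 22, so c = √22.
e = c/a = √22/2√17 = √374/34.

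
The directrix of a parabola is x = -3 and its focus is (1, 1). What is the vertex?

(-1, 1)

The vertex is the midpoint between the focus and the directrix along the axis of symmetry.
Axis is horizontal (directrix is vertical). Vertex x-coordinate = (1 + (-3))/2 = -1; y-coordinate = 1.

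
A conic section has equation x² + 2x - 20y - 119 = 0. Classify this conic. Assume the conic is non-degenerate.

parabola

No xy term. Coefficients of x² and y² are A = 1, C = 0.
Exactly one squared variable ⇒ parabola.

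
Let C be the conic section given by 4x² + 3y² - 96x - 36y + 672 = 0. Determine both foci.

(12, 5) and (12, 7)

Collect terms: 4(x² - 24x) + 3(y² - 12y) = -672
Complete the square in x and y: 4(x - 12)² + 3(y - 6)² = -672 + 576 + 108 = 12
Dividing both sides by 12: (x - 12)²/3 + (y - 6)²/4 = 1
Ellipse, center (12, 6), major axis vertical; a² = 4, b² = 3.
c² = a² - b² = 4 - 3 = 1, so c = 1.
Foci lie on the vertical axis through the center: (h, k ± c).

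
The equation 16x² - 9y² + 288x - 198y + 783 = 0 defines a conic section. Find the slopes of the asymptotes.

Collect terms: 16(x² + 18x) -9(y² + 22y) = -783
Complete the square in x and y: 16(x + 9)² -9(y + 11)² = -783 + 1296 - 1089 = -576
Dividing both sides by -576: (y + 11)²/64 - (x + 9)²/36 = 1
Hyperbola, center (-9, -11), transverse axis vertical; a² = 64, b² = 36.
For a vertical hyperbola the asymptotes have slope ±a/b.
Here that is ±8/6 = ±4/3.

4/3 and -4/3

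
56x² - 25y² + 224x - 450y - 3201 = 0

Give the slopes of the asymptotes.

2√14/5 and -2√14/5

56(x² + 4x) -25(y² + 18y) = 3201
56(x + 2)² -25(y + 9)² = 3201 + 224 - 2025 = 1400
Divide through by 1400 to get (x + 2)²/25 - (y + 9)²/56 = 1.
Hyperbola, center (-2, -9), transverse axis horizontal; a² = 25, b² = 56.
For a horizontal hyperbola the asymptotes have slope ±b/a.
Here that is ±2√14/5.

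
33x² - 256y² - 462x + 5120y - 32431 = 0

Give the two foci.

33(x² - 14x) -256(y² - 20y) = 32431
33(x - 7)² -256(y - 10)² = 32431 + 1617 - 25600 = 8448
Divide through by 8448 to get (x - 7)²/256 - (y - 10)²/33 = 1.
Hyperbola, center (7, 10), transverse axis horizontal; a² = 256, b² = 33.
c² = a² + b² = 256 + 33 = 289, so c = 17.
Foci lie on the horizontal axis through the center: (h ± c, k).

(-10, 10) and (24, 10)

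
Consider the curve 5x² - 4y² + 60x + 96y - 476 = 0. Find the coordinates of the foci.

5(x² + 12x) -4(y² - 24y) = 476
Complete the square in x and y: 5(x + 6)² -4(y - 12)² = 476 + 180 - 576 = 80
Divide through by 80 to get (x + 6)²/16 - (y - 12)²/20 = 1.
Hyperbola, center (-6, 12), transverse axis horizontal; a² = 16, b² = 20.
c² = a² + b² = 16 + 20 = 36, so c = 6.
Foci lie on the horizontal axis through the center: (h ± c, k).

(-12, 12) and (0, 12)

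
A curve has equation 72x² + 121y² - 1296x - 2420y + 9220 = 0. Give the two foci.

(2, 10) and (16, 10)

Collect terms: 72(x² - 18x) + 121(y² - 20y) = -9220
Completing the square gives 72(x - 9)² + 121(y - 10)² = -9220 + 5832 + 12100 = 8712.
Divide by 8712: (x - 9)²/121 + (y - 10)²/72 = 1
Ellipse, center (9, 10), major axis horizontal; a² = 121, b² = 72.
c² = a² - b² = 121 - 72 = 49, so c = 7.
Foci lie on the horizontal axis through the center: (h ± c, k).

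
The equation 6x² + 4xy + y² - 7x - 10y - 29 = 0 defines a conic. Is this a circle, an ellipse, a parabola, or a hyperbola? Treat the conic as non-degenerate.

A = 6, B = 4, C = 1.
Discriminant B² − 4AC = 4² − 4·6·1 = -8.
B² − 4AC < 0 ⇒ ellipse.

ellipse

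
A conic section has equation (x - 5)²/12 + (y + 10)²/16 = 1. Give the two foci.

(5, -12) and (5, -8)

Center (5, -10). The larger denominator 16 sits under the y-term, so the major axis is vertical; a² = 16, b² = 12.
c² = a² - b² = 16 - 12 = 4, so c = 2.
Foci lie on the vertical axis through the center: (h, k ± c).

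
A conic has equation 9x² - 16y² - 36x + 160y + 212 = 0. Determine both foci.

Group the x- and y-terms: 9(x² - 4x) -16(y² - 10y) = -212
9(x - 2)² -16(y - 5)² = -212 + 36 - 400 = -576
Dividing both sides by -576: (y - 5)²/36 - (x - 2)²/64 = 1
Hyperbola, center (2, 5), transverse axis vertical; a² = 36, b² = 64.
c² = a² + b² = 36 + 64 = 100, so c = 10.
Foci lie on the vertical axis through the center: (h, k ± c).

(2, -5) and (2, 15)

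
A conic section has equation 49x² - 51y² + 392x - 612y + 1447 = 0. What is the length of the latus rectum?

Group: 49(x² + 8x) -51(y² + 12y) = -1447
49(x + 4)² -51(y + 6)² = -1447 + 784 - 1836 = -2499
Divide through by -2499 to get (y + 6)²/49 - (x + 4)²/51 = 1.
Hyperbola, center (-4, -6), transverse axis vertical; a² = 49, b² = 51.
Latus rectum length = 2b²/a = 2·51/7 = 102/7.

102/7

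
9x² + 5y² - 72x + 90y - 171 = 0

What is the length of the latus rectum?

Group: 9(x² - 8x) + 5(y² + 18y) = 171
Complete the square in x and y: 9(x - 4)² + 5(y + 9)² = 171 + 144 + 405 = 720
Dividing both sides by 720: (x - 4)²/80 + (y + 9)²/144 = 1
Ellipse, center (4, -9), major axis vertical; a² = 144, b² = 80.
Latus rectum length = 2b²/a = 2·80/12 = 40/3.

40/3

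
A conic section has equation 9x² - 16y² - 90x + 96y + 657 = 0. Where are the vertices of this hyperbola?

Group the x- and y-terms: 9(x² - 10x) -16(y² - 6y) = -657
Complete the square in x and y: 9(x - 5)² -16(y - 3)² = -657 + 225 - 144 = -576
Divide through by -576 to get (y - 3)²/36 - (x - 5)²/64 = 1.
Hyperbola, center (5, 3), transverse axis vertical; a² = 36, b² = 64.
a = 6. Vertices at (h, k ± a).

(5, -3) and (5, 9)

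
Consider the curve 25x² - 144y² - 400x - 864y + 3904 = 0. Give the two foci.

Group: 25(x² - 16x) -144(y² + 6y) = -3904
Completing the square gives 25(x - 8)² -144(y + 3)² = -3904 + 1600 - 1296 = -3600.
Divide by -3600: (y + 3)²/25 - (x - 8)²/144 = 1
Hyperbola, center (8, -3), transverse axis vertical; a² = 25, b² = 144.
c² = a² + b² = 25 + 144 = 169, so c = 13.
Foci lie on the vertical axis through the center: (h, k ± c).

(8, -16) and (8, 10)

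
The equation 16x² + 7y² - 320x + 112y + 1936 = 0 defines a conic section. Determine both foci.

(10, -11) and (10, -5)

Group the x- and y-terms: 16(x² - 20x) + 7(y² + 16y) = -1936
16(x - 10)² + 7(y + 8)² = -1936 + 1600 + 448 = 112
Divide through by 112 to get (x - 10)²/7 + (y + 8)²/16 = 1.
Ellipse, center (10, -8), major axis vertical; a² = 16, b² = 7.
c² = a² - b² = 16 - 7 = 9, so c = 3.
Foci lie on the vertical axis through the center: (h, k ± c).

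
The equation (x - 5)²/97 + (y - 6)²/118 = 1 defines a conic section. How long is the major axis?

Center (5, 6). The larger denominator 118 sits under the y-term, so the major axis is vertical; a² = 118, b² = 97.
a² = 118 so a = √118; the major axis has length 2a = 2√118.

2√118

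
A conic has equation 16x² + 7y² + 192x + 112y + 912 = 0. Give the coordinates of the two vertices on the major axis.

(-6, -12) and (-6, -4)

16(x² + 12x) + 7(y² + 16y) = -912
16(x + 6)² + 7(y + 8)² = -912 + 576 + 448 = 112
Divide by 112: (x + 6)²/7 + (y + 8)²/16 = 1
Ellipse, center (-6, -8), major axis vertical; a² = 16, b² = 7.
a = 4. Vertices at (h, k ± a).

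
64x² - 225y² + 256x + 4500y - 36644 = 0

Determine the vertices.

Collect terms: 64(x² + 4x) -225(y² - 20y) = 36644
Completing the square gives 64(x + 2)² -225(y - 10)² = 36644 + 256 - 22500 = 14400.
Divide by 14400: (x + 2)²/225 - (y - 10)²/64 = 1
Hyperbola, center (-2, 10), transverse axis horizontal; a² = 225, b² = 64.
a = 15. Vertices at (h ± a, k).

(-17, 10) and (13, 10)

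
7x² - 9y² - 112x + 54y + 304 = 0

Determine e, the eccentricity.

Group the x- and y-terms: 7(x² - 16x) -9(y² - 6y) = -304
Completing the square gives 7(x - 8)² -9(y - 3)² = -304 + 448 - 81 = 63.
Divide through by 63 to get (x - 8)²/9 - (y - 3)²/7 = 1.
Hyperbola, center (8, 3), transverse axis horizontal; a² = 9, b² = 7.
c² = a² + b² = 16, so c = 4.
e = c/a = 4/3.

e = 4/3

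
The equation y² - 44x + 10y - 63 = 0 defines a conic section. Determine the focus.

(9, -5)

Only y is squared. Complete the square in y: (y + 5)² = 44(x + 2).
Vertex (-2, -5); 4p = 44 so p = 11. Opens right.
Focus is p units from the vertex along the axis: (h + p, k).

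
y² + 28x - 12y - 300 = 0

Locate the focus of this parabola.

Only y is squared. Complete the square in y: (y - 6)² = -28(x - 12).
Vertex (12, 6); 4p = -28 so p = -7. Opens left.
Focus is p units from the vertex along the axis: (h + p, k).

(5, 6)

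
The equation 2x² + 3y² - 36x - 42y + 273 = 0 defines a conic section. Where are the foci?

2(x² - 18x) + 3(y² - 14y) = -273
Complete the square in x and y: 2(x - 9)² + 3(y - 7)² = -273 + 162 + 147 = 36
Divide through by 36 to get (x - 9)²/18 + (y - 7)²/12 = 1.
Ellipse, center (9, 7), major axis horizontal; a² = 18, b² = 12.
c² = a² - b² = 18 - 12 = 6, so c = √6.
Foci lie on the horizontal axis through the center: (h ± c, k).

(9 - √6, 7) and (9 + √6, 7)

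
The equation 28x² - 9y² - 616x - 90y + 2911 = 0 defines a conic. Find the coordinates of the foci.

(11 - √37, -5) and (11 + √37, -5)

Collect terms: 28(x² - 22x) -9(y² + 10y) = -2911
Completing the square gives 28(x - 11)² -9(y + 5)² = -2911 + 3388 - 225 = 252.
Dividing both sides by 252: (x - 11)²/9 - (y + 5)²/28 = 1
Hyperbola, center (11, -5), transverse axis horizontal; a² = 9, b² = 28.
c² = a² + b² = 9 + 28 = 37, so c = √37.
Foci lie on the horizontal axis through the center: (h ± c, k).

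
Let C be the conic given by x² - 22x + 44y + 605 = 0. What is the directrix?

y = 0

Only x is squared. Complete the square in x: (x - 11)² = -44(y + 11).
Vertex (11, -11); 4p = -44 so p = -11. Opens down.
Directrix is the horizontal line y = k − p = -11 − (-11) = 0.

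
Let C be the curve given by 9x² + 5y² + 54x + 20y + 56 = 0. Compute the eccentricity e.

9(x² + 6x) + 5(y² + 4y) = -56
Complete the square in x and y: 9(x + 3)² + 5(y + 2)² = -56 + 81 + 20 = 45
Divide by 45: (x + 3)²/5 + (y + 2)²/9 = 1
Ellipse, center (-3, -2), major axis vertical; a² = 9, b² = 5.
c² = a² - b² = 4, so c = 2.
e = c/a = 2/3.

e = 2/3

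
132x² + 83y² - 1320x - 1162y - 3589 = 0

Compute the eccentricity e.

e = 7√33/66

Group: 132(x² - 10x) + 83(y² - 14y) = 3589
132(x - 5)² + 83(y - 7)² = 3589 + 3300 + 4067 = 10956
Dividing both sides by 10956: (x - 5)²/83 + (y - 7)²/132 = 1
Ellipse, center (5, 7), major axis vertical; a² = 132, b² = 83.
c² = a² - b² = 49, so c = 7.
e = c/a = 7/2√33 = 7√33/66.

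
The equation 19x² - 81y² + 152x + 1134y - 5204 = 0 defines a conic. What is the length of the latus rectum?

38/9

Collect terms: 19(x² + 8x) -81(y² - 14y) = 5204
Complete the square in x and y: 19(x + 4)² -81(y - 7)² = 5204 + 304 - 3969 = 1539
Divide through by 1539 to get (x + 4)²/81 - (y - 7)²/19 = 1.
Hyperbola, center (-4, 7), transverse axis horizontal; a² = 81, b² = 19.
Latus rectum length = 2b²/a = 2·19/9 = 38/9.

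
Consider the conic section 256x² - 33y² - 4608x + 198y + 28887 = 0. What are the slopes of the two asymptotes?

16√33/33 and -16√33/33

Group the x- and y-terms: 256(x² - 18x) -33(y² - 6y) = -28887
Complete the square: 256(x - 9)² -33(y - 3)² = -28887 + 20736 - 297 = -8448
Dividing both sides by -8448: (y - 3)²/256 - (x - 9)²/33 = 1
Hyperbola, center (9, 3), transverse axis vertical; a² = 256, b² = 33.
For a vertical hyperbola the asymptotes have slope ±a/b.
Here that is ±16/√33 = ±16√33/33.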